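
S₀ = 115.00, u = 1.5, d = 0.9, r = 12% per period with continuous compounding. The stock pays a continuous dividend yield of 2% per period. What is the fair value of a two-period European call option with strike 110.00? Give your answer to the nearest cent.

Per-period risk-free factor R = e^0.12 = 1.1275; dividend-adjusted growth = e^(0.12−0.02) = 1.1052.
Risk-neutral probability p = (1.1052 − 0.9)/(1.5 − 0.9) = 0.2052/0.6000 = 0.3420
Terminal stock prices: S_uu = 258.8, S_ud = 155.2, S_dd = 93.15
Terminal payoffs (S − K): max(148.8, 0) = 148.8, max(45.25, 0) = 45.25, max(-16.85, 0) = 0
Node u (S = 172.5): V_u = e^(−0.12)·[0.3420·148.7500 + 0.6580·45.2500] = 71.5230
Node d (S = 103.5): V_d = e^(−0.12)·[0.3420·45.2500 + 0.6580·0.0000] = 13.7236
Node 0 (S = 115): V_0 = e^(−0.12)·[0.3420·71.5230 + 0.6580·13.7236] = 29.7014

29.70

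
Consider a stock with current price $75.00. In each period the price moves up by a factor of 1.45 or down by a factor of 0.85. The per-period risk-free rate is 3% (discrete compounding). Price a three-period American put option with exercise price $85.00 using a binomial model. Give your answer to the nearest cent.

$15.96

Risk-neutral probability p = (1 + 0.03 − 0.85)/(1.45 − 0.85) = 0.1800/0.6000 = 0.3000
Terminal stock prices: S_uuu = 228.6, S_uud = 134, S_udd = 78.57, S_ddd = 46.06
Terminal payoffs (K − S): max(-143.6, 0) = 0, max(-49.03, 0) = 0, max(6.428, 0) = 6.428, max(38.94, 0) = 38.94
Node uu (S = 157.7): continuation = 1/1.03·[0.3000·0.0000 + 0.7000·0.0000] = 0.0000; exercise value = 0.0000 ≤ continuation, so V_uu = 0.0000
Node ud (S = 92.44): continuation = 1/1.03·[0.3000·0.0000 + 0.7000·6.4281] = 4.3686; exercise value = 0.0000 ≤ continuation, so V_ud = 4.3686
Node dd (S = 54.19): continuation = 1/1.03·[0.3000·6.4281 + 0.7000·38.9406] = 28.3368; exercise value = 30.8125 > continuation, so V_dd = 30.8125 (exercise)
Node u (S = 108.8): continuation = 1/1.03·[0.3000·0.0000 + 0.7000·4.3686] = 2.9690; exercise value = 0.0000 ≤ continuation, so V_u = 2.9690
Node d (S = 63.75): continuation = 1/1.03·[0.3000·4.3686 + 0.7000·30.8125] = 22.2130; exercise value = 21.2500 ≤ continuation, so V_d = 22.2130
Node 0 (S = 75): continuation = 1/1.03·[0.3000·2.9690 + 0.7000·22.2130] = 15.9609; exercise value = 10.0000 ≤ continuation, so V_0 = 15.9609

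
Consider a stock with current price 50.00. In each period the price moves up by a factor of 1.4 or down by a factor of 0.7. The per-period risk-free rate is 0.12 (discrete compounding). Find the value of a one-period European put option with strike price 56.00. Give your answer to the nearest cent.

7.50

Risk-neutral probability p = (1 + 0.12 − 0.7)/(1.4 − 0.7) = 0.4200/0.7000 = 0.6000
Terminal stock prices: S_u = 70, S_d = 35
Terminal payoffs (K − S): max(-14, 0) = 0, max(21, 0) = 21
Node 0 (S = 50): V_0 = 1/1.12·[0.6000·0.0000 + 0.4000·21.0000] = 7.5000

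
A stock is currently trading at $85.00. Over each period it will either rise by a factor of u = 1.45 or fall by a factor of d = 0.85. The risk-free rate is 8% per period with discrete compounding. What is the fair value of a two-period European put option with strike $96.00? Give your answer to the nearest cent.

$11.28

Risk-neutral probability p = (1 + 0.08 − 0.85)/(1.45 − 0.85) = 0.2300/0.6000 = 0.3833
Terminal stock prices: S_uu = 178.7, S_ud = 104.8, S_dd = 61.41
Terminal payoffs (K − S): max(-82.71, 0) = 0, max(-8.763, 0) = 0, max(34.59, 0) = 34.59
Node u (S = 123.2): V_u = 1/1.08·[0.3833·0.0000 + 0.6167·0.0000] = 0.0000
Node d (S = 72.25): V_d = 1/1.08·[0.3833·0.0000 + 0.6167·34.5875] = 19.7490
Node 0 (S = 85): V_0 = 1/1.08·[0.3833·0.0000 + 0.6167·19.7490] = 11.2765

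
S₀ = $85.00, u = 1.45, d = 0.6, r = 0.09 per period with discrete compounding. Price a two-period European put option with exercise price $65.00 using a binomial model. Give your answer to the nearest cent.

Risk-neutral probability p = (1 + 0.09 − 0.6)/(1.45 − 0.6) = 0.4900/0.8500 = 0.5765
Terminal stock prices: S_uu = 178.7, S_ud = 73.95, S_dd = 30.6
Terminal payoffs (K − S): max(-113.7, 0) = 0, max(-8.95, 0) = 0, max(34.4, 0) = 34.4
Node u (S = 123.2): V_u = 1/1.09·[0.5765·0.0000 + 0.4235·0.0000] = 0.0000
Node d (S = 51): V_d = 1/1.09·[0.5765·0.0000 + 0.4235·34.4000] = 13.3664
Node 0 (S = 85): V_0 = 1/1.09·[0.5765·0.0000 + 0.4235·13.3664] = 5.1936

$5.19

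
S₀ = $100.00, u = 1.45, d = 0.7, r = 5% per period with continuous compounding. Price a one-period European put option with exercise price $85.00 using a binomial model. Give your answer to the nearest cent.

Risk-neutral probability p = (e^0.05 − 0.7)/(1.45 − 0.7) = 0.3513/0.7500 = 0.4684
Terminal stock prices: S_u = 145, S_d = 70
Terminal payoffs (K − S): max(-60, 0) = 0, max(15, 0) = 15
Node 0 (S = 100): V_0 = e^(−0.05)·[0.4684·0.0000 + 0.5316·15.0000] = 7.5857

$7.59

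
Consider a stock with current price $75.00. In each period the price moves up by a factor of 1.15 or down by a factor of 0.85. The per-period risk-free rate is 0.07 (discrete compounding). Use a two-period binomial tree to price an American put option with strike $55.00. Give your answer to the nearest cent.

$0.05

Risk-neutral probability p = (1 + 0.07 − 0.85)/(1.15 − 0.85) = 0.2200/0.3000 = 0.7333
Terminal stock prices: S_uu = 99.19, S_ud = 73.31, S_dd = 54.19
Terminal payoffs (K − S): max(-44.19, 0) = 0, max(-18.31, 0) = 0, max(0.8125, 0) = 0.8125
Node u (S = 86.25): continuation = 1/1.07·[0.7333·0.0000 + 0.2667·0.0000] = 0.0000; exercise value = 0.0000 ≤ continuation, so V_u = 0.0000
Node d (S = 63.75): continuation = 1/1.07·[0.7333·0.0000 + 0.2667·0.8125] = 0.2025; exercise value = 0.0000 ≤ continuation, so V_d = 0.2025
Node 0 (S = 75): continuation = 1/1.07·[0.7333·0.0000 + 0.2667·0.2025] = 0.0505; exercise value = 0.0000 ≤ continuation, so V_0 = 0.0505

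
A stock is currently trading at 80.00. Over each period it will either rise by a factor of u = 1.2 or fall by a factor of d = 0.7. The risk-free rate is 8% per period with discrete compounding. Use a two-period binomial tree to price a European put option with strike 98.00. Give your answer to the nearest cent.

12.54

Risk-neutral probability p = (1 + 0.08 − 0.7)/(1.2 − 0.7) = 0.3800/0.5000 = 0.7600
Terminal stock prices: S_uu = 115.2, S_ud = 67.2, S_dd = 39.2
Terminal payoffs (K − S): max(-17.2, 0) = 0, max(30.8, 0) = 30.8, max(58.8, 0) = 58.8
Node u (S = 96): V_u = 1/1.08·[0.7600·0.0000 + 0.2400·30.8000] = 6.8444
Node d (S = 56): V_d = 1/1.08·[0.7600·30.8000 + 0.2400·58.8000] = 34.7407
Node 0 (S = 80): V_0 = 1/1.08·[0.7600·6.8444 + 0.2400·34.7407] = 12.5366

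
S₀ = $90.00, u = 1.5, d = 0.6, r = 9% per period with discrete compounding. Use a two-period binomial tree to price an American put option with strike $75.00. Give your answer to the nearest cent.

$8.78

Risk-neutral probability p = (1 + 0.09 − 0.6)/(1.5 − 0.6) = 0.4900/0.9000 = 0.5444
Terminal stock prices: S_uu = 202.5, S_ud = 81, S_dd = 32.4
Terminal payoffs (K − S): max(-127.5, 0) = 0, max(-6, 0) = 0, max(42.6, 0) = 42.6
Node u (S = 135): continuation = 1/1.09·[0.5444·0.0000 + 0.4556·0.0000] = 0.0000; exercise value = 0.0000 ≤ continuation, so V_u = 0.0000
Node d (S = 54): continuation = 1/1.09·[0.5444·0.0000 + 0.4556·42.6000] = 17.8043; exercise value = 21.0000 > continuation, so V_d = 21.0000 (exercise)
Node 0 (S = 90): continuation = 1/1.09·[0.5444·0.0000 + 0.4556·21.0000] = 8.7768; exercise value = 0.0000 ≤ continuation, so V_0 = 8.7768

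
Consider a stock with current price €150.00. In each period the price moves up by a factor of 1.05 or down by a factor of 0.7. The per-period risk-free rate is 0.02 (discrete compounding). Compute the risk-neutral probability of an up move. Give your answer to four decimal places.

Risk-neutral probability p = (1 + 0.02 − 0.7)/(1.05 − 0.7) = 0.3200/0.3500 = 0.9143

p = 0.9143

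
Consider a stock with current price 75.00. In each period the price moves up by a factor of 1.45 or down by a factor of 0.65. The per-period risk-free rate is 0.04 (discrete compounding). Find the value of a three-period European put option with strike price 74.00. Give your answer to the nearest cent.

Risk-neutral probability p = (1 + 0.04 − 0.65)/(1.45 − 0.65) = 0.3900/0.8000 = 0.4875
Terminal stock prices: S_uuu = 228.6, S_uud = 102.5, S_udd = 45.95, S_ddd = 20.6
Terminal payoffs (K − S): max(-154.6, 0) = 0, max(-28.5, 0) = 0, max(28.05, 0) = 28.05, max(53.4, 0) = 53.4
Node uu (S = 157.7): V_uu = 1/1.04·[0.4875·0.0000 + 0.5125·0.0000] = 0.0000
Node ud (S = 70.69): V_ud = 1/1.04·[0.4875·0.0000 + 0.5125·28.0531] = 13.8243
Node dd (S = 31.69): V_dd = 1/1.04·[0.4875·28.0531 + 0.5125·53.4031] = 39.4663
Node u (S = 108.8): V_u = 1/1.04·[0.4875·0.0000 + 0.5125·13.8243] = 6.8124
Node d (S = 48.75): V_d = 1/1.04·[0.4875·13.8243 + 0.5125·39.4663] = 25.9287
Node 0 (S = 75): V_0 = 1/1.04·[0.4875·6.8124 + 0.5125·25.9287] = 15.9707

15.97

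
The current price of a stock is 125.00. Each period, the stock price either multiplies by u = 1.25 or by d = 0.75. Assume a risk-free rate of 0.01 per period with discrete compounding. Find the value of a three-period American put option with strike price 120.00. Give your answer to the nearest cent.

Risk-neutral probability p = (1 + 0.01 − 0.75)/(1.25 − 0.75) = 0.2600/0.5000 = 0.5200
Terminal stock prices: S_uuu = 244.1, S_uud = 146.5, S_udd = 87.89, S_ddd = 52.73
Terminal payoffs (K − S): max(-124.1, 0) = 0, max(-26.48, 0) = 0, max(32.11, 0) = 32.11, max(67.27, 0) = 67.27
Node uu (S = 195.3): continuation = 1/1.01·[0.5200·0.0000 + 0.4800·0.0000] = 0.0000; exercise value = 0.0000 ≤ continuation, so V_uu = 0.0000
Node ud (S = 117.2): continuation = 1/1.01·[0.5200·0.0000 + 0.4800·32.1094] = 15.2599; exercise value = 2.8125 ≤ continuation, so V_ud = 15.2599
Node dd (S = 70.31): continuation = 1/1.01·[0.5200·32.1094 + 0.4800·67.2656] = 48.4994; exercise value = 49.6875 > continuation, so V_dd = 49.6875 (exercise)
Node u (S = 156.2): continuation = 1/1.01·[0.5200·0.0000 + 0.4800·15.2599] = 7.2522; exercise value = 0.0000 ≤ continuation, so V_u = 7.2522
Node d (S = 93.75): continuation = 1/1.01·[0.5200·15.2599 + 0.4800·49.6875] = 31.4704; exercise value = 26.2500 ≤ continuation, so V_d = 31.4704
Node 0 (S = 125): continuation = 1/1.01·[0.5200·7.2522 + 0.4800·31.4704] = 18.6901; exercise value = 0.0000 ≤ continuation, so V_0 = 18.6901

18.69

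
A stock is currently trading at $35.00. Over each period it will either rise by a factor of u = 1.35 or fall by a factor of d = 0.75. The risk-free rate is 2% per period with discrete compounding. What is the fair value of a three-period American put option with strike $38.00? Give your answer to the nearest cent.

$8.25

Risk-neutral probability p = (1 + 0.02 − 0.75)/(1.35 − 0.75) = 0.2700/0.6000 = 0.4500
Terminal stock prices: S_uuu = 86.11, S_uud = 47.84, S_udd = 26.58, S_ddd = 14.77
Terminal payoffs (K − S): max(-48.11, 0) = 0, max(-9.841, 0) = 0, max(11.42, 0) = 11.42, max(23.23, 0) = 23.23
Node uu (S = 63.79): continuation = 1/1.02·[0.4500·0.0000 + 0.5500·0.0000] = 0.0000; exercise value = 0.0000 ≤ continuation, so V_uu = 0.0000
Node ud (S = 35.44): continuation = 1/1.02·[0.4500·0.0000 + 0.5500·11.4219] = 6.1589; exercise value = 2.5625 ≤ continuation, so V_ud = 6.1589
Node dd (S = 19.69): continuation = 1/1.02·[0.4500·11.4219 + 0.5500·23.2344] = 17.5674; exercise value = 18.3125 > continuation, so V_dd = 18.3125 (exercise)
Node u (S = 47.25): continuation = 1/1.02·[0.4500·0.0000 + 0.5500·6.1589] = 3.3210; exercise value = 0.0000 ≤ continuation, so V_u = 3.3210
Node d (S = 26.25): continuation = 1/1.02·[0.4500·6.1589 + 0.5500·18.3125] = 12.5915; exercise value = 11.7500 ≤ continuation, so V_d = 12.5915
Node 0 (S = 35): continuation = 1/1.02·[0.4500·3.3210 + 0.5500·12.5915] = 8.2547; exercise value = 3.0000 ≤ continuation, so V_0 = 8.2547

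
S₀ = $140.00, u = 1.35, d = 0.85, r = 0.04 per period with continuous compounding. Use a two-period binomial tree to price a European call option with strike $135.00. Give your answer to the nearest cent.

$27.33

Risk-neutral probability p = (e^0.04 − 0.85)/(1.35 − 0.85) = 0.1908/0.5000 = 0.3816
Terminal stock prices: S_uu = 255.2, S_ud = 160.7, S_dd = 101.1
Terminal payoffs (S − K): max(120.2, 0) = 120.2, max(25.65, 0) = 25.65, max(-33.85, 0) = 0
Node u (S = 189): V_u = e^(−0.04)·[0.3816·120.1500 + 0.6184·25.6500] = 59.2934
Node d (S = 119): V_d = e^(−0.04)·[0.3816·25.6500 + 0.6184·0.0000] = 9.4048
Node 0 (S = 140): V_0 = e^(−0.04)·[0.3816·59.2934 + 0.6184·9.4048] = 27.3281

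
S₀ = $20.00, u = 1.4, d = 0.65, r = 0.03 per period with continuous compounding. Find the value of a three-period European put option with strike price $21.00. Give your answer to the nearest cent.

Risk-neutral probability p = (e^0.03 − 0.65)/(1.4 − 0.65) = 0.3805/0.7500 = 0.5073
Terminal stock prices: S_uuu = 54.88, S_uud = 25.48, S_udd = 11.83, S_ddd = 5.492
Terminal payoffs (K − S): max(-33.88, 0) = 0, max(-4.48, 0) = 0, max(9.17, 0) = 9.17, max(15.51, 0) = 15.51
Node uu (S = 39.2): V_uu = e^(−0.03)·[0.5073·0.0000 + 0.4927·0.0000] = 0.0000
Node ud (S = 18.2): V_ud = e^(−0.03)·[0.5073·0.0000 + 0.4927·9.1700] = 4.3848
Node dd (S = 8.45): V_dd = e^(−0.03)·[0.5073·9.1700 + 0.4927·15.5075] = 11.9294
Node u (S = 28): V_u = e^(−0.03)·[0.5073·0.0000 + 0.4927·4.3848] = 2.0966
Node d (S = 13): V_d = e^(−0.03)·[0.5073·4.3848 + 0.4927·11.9294] = 7.8627
Node 0 (S = 20): V_0 = e^(−0.03)·[0.5073·2.0966 + 0.4927·7.8627] = 4.7918

$4.79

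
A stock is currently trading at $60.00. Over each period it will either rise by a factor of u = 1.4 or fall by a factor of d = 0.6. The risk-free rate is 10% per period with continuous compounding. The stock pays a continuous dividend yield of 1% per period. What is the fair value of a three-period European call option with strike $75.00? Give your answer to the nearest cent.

Per-period risk-free factor R = e^0.1 = 1.1052; dividend-adjusted growth = e^(0.1−0.01) = 1.0942.
Risk-neutral probability p = (1.0942 − 0.6)/(1.4 − 0.6) = 0.4942/0.8000 = 0.6177
Terminal stock prices: S_uuu = 164.6, S_uud = 70.56, S_udd = 30.24, S_ddd = 12.96
Terminal payoffs (S − K): max(89.64, 0) = 89.64, max(-4.44, 0) = 0, max(-44.76, 0) = 0, max(-62.04, 0) = 0
Node uu (S = 117.6): V_uu = e^(−0.1)·[0.6177·89.6400 + 0.3823·0.0000] = 50.1029
Node ud (S = 50.4): V_ud = e^(−0.1)·[0.6177·0.0000 + 0.3823·0.0000] = 0.0000
Node dd (S = 21.6): V_dd = e^(−0.1)·[0.6177·0.0000 + 0.3823·0.0000] = 0.0000
Node u (S = 84): V_u = e^(−0.1)·[0.6177·50.1029 + 0.3823·0.0000] = 28.0042
Node d (S = 36): V_d = e^(−0.1)·[0.6177·0.0000 + 0.3823·0.0000] = 0.0000
Node 0 (S = 60): V_0 = e^(−0.1)·[0.6177·28.0042 + 0.3823·0.0000] = 15.6525

$15.65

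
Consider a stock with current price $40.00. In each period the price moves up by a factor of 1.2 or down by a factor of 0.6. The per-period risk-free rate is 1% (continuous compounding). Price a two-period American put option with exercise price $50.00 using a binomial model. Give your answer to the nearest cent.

Risk-neutral probability p = (e^0.01 − 0.6)/(1.2 − 0.6) = 0.4101/0.6000 = 0.6834
Terminal stock prices: S_uu = 57.6, S_ud = 28.8, S_dd = 14.4
Terminal payoffs (K − S): max(-7.6, 0) = 0, max(21.2, 0) = 21.2, max(35.6, 0) = 35.6
Node u (S = 48): continuation = e^(−0.01)·[0.6834·0.0000 + 0.3166·21.2000] = 6.6448; exercise value = 2.0000 ≤ continuation, so V_u = 6.6448
Node d (S = 24): continuation = e^(−0.01)·[0.6834·21.2000 + 0.3166·35.6000] = 25.5025; exercise value = 26.0000 > continuation, so V_d = 26.0000 (exercise)
Node 0 (S = 40): continuation = e^(−0.01)·[0.6834·6.6448 + 0.3166·26.0000] = 12.6452; exercise value = 10.0000 ≤ continuation, so V_0 = 12.6452

$12.65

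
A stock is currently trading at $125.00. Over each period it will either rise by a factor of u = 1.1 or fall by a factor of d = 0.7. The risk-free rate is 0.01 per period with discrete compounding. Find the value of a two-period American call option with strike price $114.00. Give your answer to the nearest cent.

Risk-neutral probability p = (1 + 0.01 − 0.7)/(1.1 − 0.7) = 0.3100/0.4000 = 0.7750
Terminal stock prices: S_uu = 151.3, S_ud = 96.25, S_dd = 61.25
Terminal payoffs (S − K): max(37.25, 0) = 37.25, max(-17.75, 0) = 0, max(-52.75, 0) = 0
Node u (S = 137.5): continuation = 1/1.01·[0.7750·37.2500 + 0.2250·0.0000] = 28.5829; exercise value = 23.5000 ≤ continuation, so V_u = 28.5829
Node d (S = 87.5): continuation = 1/1.01·[0.7750·0.0000 + 0.2250·0.0000] = 0.0000; exercise value = 0.0000 ≤ continuation, so V_d = 0.0000
Node 0 (S = 125): continuation = 1/1.01·[0.7750·28.5829 + 0.2250·0.0000] = 21.9324; exercise value = 11.0000 ≤ continuation, so V_0 = 21.9324

$21.93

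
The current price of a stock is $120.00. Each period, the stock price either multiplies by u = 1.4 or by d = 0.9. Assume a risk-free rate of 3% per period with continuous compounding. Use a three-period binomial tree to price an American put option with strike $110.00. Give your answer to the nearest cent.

$8.31

Risk-neutral probability p = (e^0.03 − 0.9)/(1.4 − 0.9) = 0.1305/0.5000 = 0.2609
Terminal stock prices: S_uuu = 329.3, S_uud = 211.7, S_udd = 136.1, S_ddd = 87.48
Terminal payoffs (K − S): max(-219.3, 0) = 0, max(-101.7, 0) = 0, max(-26.08, 0) = 0, max(22.52, 0) = 22.52
Node uu (S = 235.2): continuation = e^(−0.03)·[0.2609·0.0000 + 0.7391·0.0000] = 0.0000; exercise value = 0.0000 ≤ continuation, so V_uu = 0.0000
Node ud (S = 151.2): continuation = e^(−0.03)·[0.2609·0.0000 + 0.7391·0.0000] = 0.0000; exercise value = 0.0000 ≤ continuation, so V_ud = 0.0000
Node dd (S = 97.2): continuation = e^(−0.03)·[0.2609·0.0000 + 0.7391·22.5200] = 16.1524; exercise value = 12.8000 ≤ continuation, so V_dd = 16.1524
Node u (S = 168): continuation = e^(−0.03)·[0.2609·0.0000 + 0.7391·0.0000] = 0.0000; exercise value = 0.0000 ≤ continuation, so V_u = 0.0000
Node d (S = 108): continuation = e^(−0.03)·[0.2609·0.0000 + 0.7391·16.1524] = 11.5853; exercise value = 2.0000 ≤ continuation, so V_d = 11.5853
Node 0 (S = 120): continuation = e^(−0.03)·[0.2609·0.0000 + 0.7391·11.5853] = 8.3095; exercise value = 0.0000 ≤ continuation, so V_0 = 8.3095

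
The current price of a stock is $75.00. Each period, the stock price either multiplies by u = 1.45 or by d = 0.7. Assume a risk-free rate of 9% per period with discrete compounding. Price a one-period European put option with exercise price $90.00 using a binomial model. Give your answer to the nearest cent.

Risk-neutral probability p = (1 + 0.09 − 0.7)/(1.45 − 0.7) = 0.3900/0.7500 = 0.5200
Terminal stock prices: S_u = 108.8, S_d = 52.5
Terminal payoffs (K − S): max(-18.75, 0) = 0, max(37.5, 0) = 37.5
Node 0 (S = 75): V_0 = 1/1.09·[0.5200·0.0000 + 0.4800·37.5000] = 16.5138

$16.51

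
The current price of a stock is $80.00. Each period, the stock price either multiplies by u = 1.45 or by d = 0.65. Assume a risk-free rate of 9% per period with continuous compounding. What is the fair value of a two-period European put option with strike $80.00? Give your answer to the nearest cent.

$9.53

Risk-neutral probability p = (e^0.09 − 0.65)/(1.45 − 0.65) = 0.4442/0.8000 = 0.5552
Terminal stock prices: S_uu = 168.2, S_ud = 75.4, S_dd = 33.8
Terminal payoffs (K − S): max(-88.2, 0) = 0, max(4.6, 0) = 4.6, max(46.2, 0) = 46.2
Node u (S = 116): V_u = e^(−0.09)·[0.5552·0.0000 + 0.4448·4.6000] = 1.8699
Node d (S = 52): V_d = e^(−0.09)·[0.5552·4.6000 + 0.4448·46.2000] = 21.1145
Node 0 (S = 80): V_0 = e^(−0.09)·[0.5552·1.8699 + 0.4448·21.1145] = 9.5319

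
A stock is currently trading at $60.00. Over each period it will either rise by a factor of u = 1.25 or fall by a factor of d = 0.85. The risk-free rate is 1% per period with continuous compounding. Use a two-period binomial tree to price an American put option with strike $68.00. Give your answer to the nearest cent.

$11.10

Risk-neutral probability p = (e^0.01 − 0.85)/(1.25 − 0.85) = 0.1601/0.4000 = 0.4001
Terminal stock prices: S_uu = 93.75, S_ud = 63.75, S_dd = 43.35
Terminal payoffs (K − S): max(-25.75, 0) = 0, max(4.25, 0) = 4.25, max(24.65, 0) = 24.65
Node u (S = 75): continuation = e^(−0.01)·[0.4001·0.0000 + 0.5999·4.2500] = 2.5241; exercise value = 0.0000 ≤ continuation, so V_u = 2.5241
Node d (S = 51): continuation = e^(−0.01)·[0.4001·4.2500 + 0.5999·24.6500] = 16.3234; exercise value = 17.0000 > continuation, so V_d = 17.0000 (exercise)
Node 0 (S = 60): continuation = e^(−0.01)·[0.4001·2.5241 + 0.5999·17.0000] = 11.0963; exercise value = 8.0000 ≤ continuation, so V_0 = 11.0963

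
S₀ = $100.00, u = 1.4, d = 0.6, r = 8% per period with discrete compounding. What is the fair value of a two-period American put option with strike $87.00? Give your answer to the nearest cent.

$10.62

Risk-neutral probability p = (1 + 0.08 − 0.6)/(1.4 − 0.6) = 0.4800/0.8000 = 0.6000
Terminal stock prices: S_uu = 196, S_ud = 84, S_dd = 36
Terminal payoffs (K − S): max(-109, 0) = 0, max(3, 0) = 3, max(51, 0) = 51
Node u (S = 140): continuation = 1/1.08·[0.6000·0.0000 + 0.4000·3.0000] = 1.1111; exercise value = 0.0000 ≤ continuation, so V_u = 1.1111
Node d (S = 60): continuation = 1/1.08·[0.6000·3.0000 + 0.4000·51.0000] = 20.5556; exercise value = 27.0000 > continuation, so V_d = 27.0000 (exercise)
Node 0 (S = 100): continuation = 1/1.08·[0.6000·1.1111 + 0.4000·27.0000] = 10.6173; exercise value = 0.0000 ≤ continuation, so V_0 = 10.6173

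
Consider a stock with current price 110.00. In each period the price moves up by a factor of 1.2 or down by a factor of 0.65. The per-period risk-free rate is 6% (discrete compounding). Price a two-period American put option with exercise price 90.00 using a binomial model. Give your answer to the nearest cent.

5.15

Risk-neutral probability p = (1 + 0.06 − 0.65)/(1.2 − 0.65) = 0.4100/0.5500 = 0.7455
Terminal stock prices: S_uu = 158.4, S_ud = 85.8, S_dd = 46.48
Terminal payoffs (K − S): max(-68.4, 0) = 0, max(4.2, 0) = 4.2, max(43.52, 0) = 43.52
Node u (S = 132): continuation = 1/1.06·[0.7455·0.0000 + 0.2545·4.2000] = 1.0086; exercise value = 0.0000 ≤ continuation, so V_u = 1.0086
Node d (S = 71.5): continuation = 1/1.06·[0.7455·4.2000 + 0.2545·43.5250] = 13.4057; exercise value = 18.5000 > continuation, so V_d = 18.5000 (exercise)
Node 0 (S = 110): continuation = 1/1.06·[0.7455·1.0086 + 0.2545·18.5000] = 5.1518; exercise value = 0.0000 ≤ continuation, so V_0 = 5.1518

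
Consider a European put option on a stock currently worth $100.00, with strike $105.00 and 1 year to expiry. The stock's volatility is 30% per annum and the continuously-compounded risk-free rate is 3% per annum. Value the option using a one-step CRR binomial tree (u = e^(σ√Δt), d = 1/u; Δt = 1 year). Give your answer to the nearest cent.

$15.74

CRR parameters: u = e^(σ√Δt) = e^(0.3·√1) = 1.3499, d = 1/u = 0.7408
Per-period rate: rΔt = 0.03·1 = 0.03, so R = e^0.03 = 1.0305
Risk-neutral probability p = (e^0.03 − 0.7408)/(1.3499 − 0.7408) = 0.2896/0.6090 = 0.4756
Terminal stock prices: S_u = 135, S_d = 74.08
Terminal payoffs (K − S): max(-29.99, 0) = 0, max(30.92, 0) = 30.92
Node 0 (S = 100): V_0 = e^(−0.03)·[0.4756·0.0000 + 0.5244·30.9182] = 15.7355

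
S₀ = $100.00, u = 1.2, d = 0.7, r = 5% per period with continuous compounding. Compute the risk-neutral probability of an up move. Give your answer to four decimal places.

Risk-neutral probability p = (e^0.05 − 0.7)/(1.2 − 0.7) = 0.3513/0.5000 = 0.7025

p = 0.7025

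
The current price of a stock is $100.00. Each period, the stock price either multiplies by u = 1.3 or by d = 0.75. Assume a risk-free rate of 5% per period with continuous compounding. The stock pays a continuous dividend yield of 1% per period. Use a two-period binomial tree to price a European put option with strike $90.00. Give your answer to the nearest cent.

$6.78

Per-period risk-free factor R = e^0.05 = 1.0513; dividend-adjusted growth = e^(0.05−0.01) = 1.0408.
Risk-neutral probability p = (1.0408 − 0.75)/(1.3 − 0.75) = 0.2908/0.5500 = 0.5287
Terminal stock prices: S_uu = 169, S_ud = 97.5, S_dd = 56.25
Terminal payoffs (K − S): max(-79, 0) = 0, max(-7.5, 0) = 0, max(33.75, 0) = 33.75
Node u (S = 130): V_u = e^(−0.05)·[0.5287·0.0000 + 0.4713·0.0000] = 0.0000
Node d (S = 75): V_d = e^(−0.05)·[0.5287·0.0000 + 0.4713·33.7500] = 15.1291
Node 0 (S = 100): V_0 = e^(−0.05)·[0.5287·0.0000 + 0.4713·15.1291] = 6.7819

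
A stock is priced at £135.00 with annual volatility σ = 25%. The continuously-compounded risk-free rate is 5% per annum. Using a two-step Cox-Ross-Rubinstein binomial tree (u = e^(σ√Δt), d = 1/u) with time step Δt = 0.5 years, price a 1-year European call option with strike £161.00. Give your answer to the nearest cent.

CRR parameters: u = e^(σ√Δt) = e^(0.25·√0.5) = 1.1934, d = 1/u = 0.8380
Per-period rate: rΔt = 0.05·0.5 = 0.025, so R = e^0.025 = 1.0253
Risk-neutral probability p = (e^0.025 − 0.8380)/(1.1934 − 0.8380) = 0.1873/0.3554 = 0.5272
Terminal stock prices: S_uu = 192.3, S_ud = 135, S_dd = 94.8
Terminal payoffs (S − K): max(31.26, 0) = 31.26, max(-26, 0) = 0, max(-66.2, 0) = 0
Node u (S = 161.1): V_u = e^(−0.025)·[0.5272·31.2561 + 0.4728·0.0000] = 16.0699
Node d (S = 113.1): V_d = e^(−0.025)·[0.5272·0.0000 + 0.4728·0.0000] = 0.0000
Node 0 (S = 135): V_0 = e^(−0.025)·[0.5272·16.0699 + 0.4728·0.0000] = 8.2621

£8.26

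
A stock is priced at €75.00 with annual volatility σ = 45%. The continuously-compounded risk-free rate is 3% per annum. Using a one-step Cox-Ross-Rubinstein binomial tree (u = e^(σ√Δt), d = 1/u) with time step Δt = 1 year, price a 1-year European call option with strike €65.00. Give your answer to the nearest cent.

€21.56

CRR parameters: u = e^(σ√Δt) = e^(0.45·√1) = 1.5683, d = 1/u = 0.6376
Per-period rate: rΔt = 0.03·1 = 0.03, so R = e^0.03 = 1.0305
Risk-neutral probability p = (e^0.03 − 0.6376)/(1.5683 − 0.6376) = 0.3928/0.9307 = 0.4221
Terminal stock prices: S_u = 117.6, S_d = 47.82
Terminal payoffs (S − K): max(52.62, 0) = 52.62, max(-17.18, 0) = 0
Node 0 (S = 75): V_0 = e^(−0.03)·[0.4221·52.6234 + 0.5779·0.0000] = 21.5550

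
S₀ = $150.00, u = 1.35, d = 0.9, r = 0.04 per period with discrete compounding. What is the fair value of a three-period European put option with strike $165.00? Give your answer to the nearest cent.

$16.56

Risk-neutral probability p = (1 + 0.04 − 0.9)/(1.35 − 0.9) = 0.1400/0.4500 = 0.3111
Terminal stock prices: S_uuu = 369.1, S_uud = 246, S_udd = 164, S_ddd = 109.4
Terminal payoffs (K − S): max(-204.1, 0) = 0, max(-81.04, 0) = 0, max(0.975, 0) = 0.975, max(55.65, 0) = 55.65
Node uu (S = 273.4): V_uu = 1/1.04·[0.3111·0.0000 + 0.6889·0.0000] = 0.0000
Node ud (S = 182.2): V_ud = 1/1.04·[0.3111·0.0000 + 0.6889·0.9750] = 0.6458
Node dd (S = 121.5): V_dd = 1/1.04·[0.3111·0.9750 + 0.6889·55.6500] = 37.1538
Node u (S = 202.5): V_u = 1/1.04·[0.3111·0.0000 + 0.6889·0.6458] = 0.4278
Node d (S = 135): V_d = 1/1.04·[0.3111·0.6458 + 0.6889·37.1538] = 24.8037
Node 0 (S = 150): V_0 = 1/1.04·[0.3111·0.4278 + 0.6889·24.8037] = 16.5577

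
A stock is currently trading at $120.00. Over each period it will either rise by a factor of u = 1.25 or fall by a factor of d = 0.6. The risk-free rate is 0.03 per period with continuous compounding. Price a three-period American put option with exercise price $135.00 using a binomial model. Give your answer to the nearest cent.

$33.18

Risk-neutral probability p = (e^0.03 − 0.6)/(1.25 − 0.6) = 0.4305/0.6500 = 0.6622
Terminal stock prices: S_uuu = 234.4, S_uud = 112.5, S_udd = 54, S_ddd = 25.92
Terminal payoffs (K − S): max(-99.38, 0) = 0, max(22.5, 0) = 22.5, max(81, 0) = 81, max(109.1, 0) = 109.1
Node uu (S = 187.5): continuation = e^(−0.03)·[0.6622·0.0000 + 0.3378·22.5000] = 7.3750; exercise value = 0.0000 ≤ continuation, so V_uu = 7.3750
Node ud (S = 90): continuation = e^(−0.03)·[0.6622·22.5000 + 0.3378·81.0000] = 41.0101; exercise value = 45.0000 > continuation, so V_ud = 45.0000 (exercise)
Node dd (S = 43.2): continuation = e^(−0.03)·[0.6622·81.0000 + 0.3378·109.0800] = 87.8101; exercise value = 91.8000 > continuation, so V_dd = 91.8000 (exercise)
Node u (S = 150): continuation = e^(−0.03)·[0.6622·7.3750 + 0.3378·45.0000] = 19.4898; exercise value = 0.0000 ≤ continuation, so V_u = 19.4898
Node d (S = 72): continuation = e^(−0.03)·[0.6622·45.0000 + 0.3378·91.8000] = 59.0101; exercise value = 63.0000 > continuation, so V_d = 63.0000 (exercise)
Node 0 (S = 120): continuation = e^(−0.03)·[0.6622·19.4898 + 0.3378·63.0000] = 33.1755; exercise value = 15.0000 ≤ continuation, so V_0 = 33.1755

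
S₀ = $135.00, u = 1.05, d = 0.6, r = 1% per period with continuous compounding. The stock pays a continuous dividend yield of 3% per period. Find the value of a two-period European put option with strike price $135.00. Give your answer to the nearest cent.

$14.87

Per-period risk-free factor R = e^0.01 = 1.0101; dividend-adjusted growth = e^(0.01−0.03) = 0.9802.
Risk-neutral probability p = (0.9802 − 0.6)/(1.05 − 0.6) = 0.3802/0.4500 = 0.8449
Terminal stock prices: S_uu = 148.8, S_ud = 85.05, S_dd = 48.6
Terminal payoffs (K − S): max(-13.84, 0) = 0, max(49.95, 0) = 49.95, max(86.4, 0) = 86.4
Node u (S = 141.8): V_u = e^(−0.01)·[0.8449·0.0000 + 0.1551·49.9500] = 7.6709
Node d (S = 81): V_d = e^(−0.01)·[0.8449·49.9500 + 0.1551·86.4000] = 55.0506
Node 0 (S = 135): V_0 = e^(−0.01)·[0.8449·7.6709 + 0.1551·55.0506] = 14.8707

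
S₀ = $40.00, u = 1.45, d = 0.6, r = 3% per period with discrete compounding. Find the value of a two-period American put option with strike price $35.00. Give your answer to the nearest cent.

Risk-neutral probability p = (1 + 0.03 − 0.6)/(1.45 − 0.6) = 0.4300/0.8500 = 0.5059
Terminal stock prices: S_uu = 84.1, S_ud = 34.8, S_dd = 14.4
Terminal payoffs (K − S): max(-49.1, 0) = 0, max(0.2, 0) = 0.2, max(20.6, 0) = 20.6
Node u (S = 58): continuation = 1/1.03·[0.5059·0.0000 + 0.4941·0.2000] = 0.0959; exercise value = 0.0000 ≤ continuation, so V_u = 0.0959
Node d (S = 24): continuation = 1/1.03·[0.5059·0.2000 + 0.4941·20.6000] = 9.9806; exercise value = 11.0000 > continuation, so V_d = 11.0000 (exercise)
Node 0 (S = 40): continuation = 1/1.03·[0.5059·0.0959 + 0.4941·11.0000] = 5.3241; exercise value = 0.0000 ≤ continuation, so V_0 = 5.3241

$5.32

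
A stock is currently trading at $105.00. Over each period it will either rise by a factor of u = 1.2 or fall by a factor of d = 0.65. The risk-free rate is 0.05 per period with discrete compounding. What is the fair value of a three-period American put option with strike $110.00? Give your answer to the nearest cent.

Risk-neutral probability p = (1 + 0.05 − 0.65)/(1.2 − 0.65) = 0.4000/0.5500 = 0.7273
Terminal stock prices: S_uuu = 181.4, S_uud = 98.28, S_udd = 53.24, S_ddd = 28.84
Terminal payoffs (K − S): max(-71.44, 0) = 0, max(11.72, 0) = 11.72, max(56.76, 0) = 56.76, max(81.16, 0) = 81.16
Node uu (S = 151.2): continuation = 1/1.05·[0.7273·0.0000 + 0.2727·11.7200] = 3.0442; exercise value = 0.0000 ≤ continuation, so V_uu = 3.0442
Node ud (S = 81.9): continuation = 1/1.05·[0.7273·11.7200 + 0.2727·56.7650] = 22.8619; exercise value = 28.1000 > continuation, so V_ud = 28.1000 (exercise)
Node dd (S = 44.36): continuation = 1/1.05·[0.7273·56.7650 + 0.2727·81.1644] = 60.3994; exercise value = 65.6375 > continuation, so V_dd = 65.6375 (exercise)
Node u (S = 126): continuation = 1/1.05·[0.7273·3.0442 + 0.2727·28.1000] = 9.4072; exercise value = 0.0000 ≤ continuation, so V_u = 9.4072
Node d (S = 68.25): continuation = 1/1.05·[0.7273·28.1000 + 0.2727·65.6375] = 36.5119; exercise value = 41.7500 > continuation, so V_d = 41.7500 (exercise)
Node 0 (S = 105): continuation = 1/1.05·[0.7273·9.4072 + 0.2727·41.7500] = 17.3600; exercise value = 5.0000 ≤ continuation, so V_0 = 17.3600

$17.36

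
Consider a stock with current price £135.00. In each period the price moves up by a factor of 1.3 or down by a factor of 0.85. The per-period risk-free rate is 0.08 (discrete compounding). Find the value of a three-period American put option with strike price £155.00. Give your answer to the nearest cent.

Risk-neutral probability p = (1 + 0.08 − 0.85)/(1.3 − 0.85) = 0.2300/0.4500 = 0.5111
Terminal stock prices: S_uuu = 296.6, S_uud = 193.9, S_udd = 126.8, S_ddd = 82.91
Terminal payoffs (K − S): max(-141.6, 0) = 0, max(-38.93, 0) = 0, max(28.2, 0) = 28.2, max(72.09, 0) = 72.09
Node uu (S = 228.2): continuation = 1/1.08·[0.5111·0.0000 + 0.4889·0.0000] = 0.0000; exercise value = 0.0000 ≤ continuation, so V_uu = 0.0000
Node ud (S = 149.2): continuation = 1/1.08·[0.5111·0.0000 + 0.4889·28.2013] = 12.7660; exercise value = 5.8250 ≤ continuation, so V_ud = 12.7660
Node dd (S = 97.54): continuation = 1/1.08·[0.5111·28.2013 + 0.4889·72.0931] = 45.9810; exercise value = 57.4625 > continuation, so V_dd = 57.4625 (exercise)
Node u (S = 175.5): continuation = 1/1.08·[0.5111·0.0000 + 0.4889·12.7660] = 5.7788; exercise value = 0.0000 ≤ continuation, so V_u = 5.7788
Node d (S = 114.8): continuation = 1/1.08·[0.5111·12.7660 + 0.4889·57.4625] = 32.0534; exercise value = 40.2500 > continuation, so V_d = 40.2500 (exercise)
Node 0 (S = 135): continuation = 1/1.08·[0.5111·5.7788 + 0.4889·40.2500] = 20.9550; exercise value = 20.0000 ≤ continuation, so V_0 = 20.9550

£20.96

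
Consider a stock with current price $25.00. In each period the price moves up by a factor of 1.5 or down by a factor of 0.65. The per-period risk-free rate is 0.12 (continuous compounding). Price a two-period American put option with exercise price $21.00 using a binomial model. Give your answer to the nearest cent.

$1.85

Risk-neutral probability p = (e^0.12 − 0.65)/(1.5 − 0.65) = 0.4775/0.8500 = 0.5618
Terminal stock prices: S_uu = 56.25, S_ud = 24.38, S_dd = 10.56
Terminal payoffs (K − S): max(-35.25, 0) = 0, max(-3.375, 0) = 0, max(10.44, 0) = 10.44
Node u (S = 37.5): continuation = e^(−0.12)·[0.5618·0.0000 + 0.4382·0.0000] = 0.0000; exercise value = 0.0000 ≤ continuation, so V_u = 0.0000
Node d (S = 16.25): continuation = e^(−0.12)·[0.5618·0.0000 + 0.4382·10.4375] = 4.0569; exercise value = 4.7500 > continuation, so V_d = 4.7500 (exercise)
Node 0 (S = 25): continuation = e^(−0.12)·[0.5618·0.0000 + 0.4382·4.7500] = 1.8462; exercise value = 0.0000 ≤ continuation, so V_0 = 1.8462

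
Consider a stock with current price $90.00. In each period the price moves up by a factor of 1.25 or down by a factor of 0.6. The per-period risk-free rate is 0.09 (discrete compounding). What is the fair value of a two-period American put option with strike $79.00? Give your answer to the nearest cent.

Risk-neutral probability p = (1 + 0.09 − 0.6)/(1.25 − 0.6) = 0.4900/0.6500 = 0.7538
Terminal stock prices: S_uu = 140.6, S_ud = 67.5, S_dd = 32.4
Terminal payoffs (K − S): max(-61.62, 0) = 0, max(11.5, 0) = 11.5, max(46.6, 0) = 46.6
Node u (S = 112.5): continuation = 1/1.09·[0.7538·0.0000 + 0.2462·11.5000] = 2.5970; exercise value = 0.0000 ≤ continuation, so V_u = 2.5970
Node d (S = 54): continuation = 1/1.09·[0.7538·11.5000 + 0.2462·46.6000] = 18.4771; exercise value = 25.0000 > continuation, so V_d = 25.0000 (exercise)
Node 0 (S = 90): continuation = 1/1.09·[0.7538·2.5970 + 0.2462·25.0000] = 7.4418; exercise value = 0.0000 ≤ continuation, so V_0 = 7.4418

$7.44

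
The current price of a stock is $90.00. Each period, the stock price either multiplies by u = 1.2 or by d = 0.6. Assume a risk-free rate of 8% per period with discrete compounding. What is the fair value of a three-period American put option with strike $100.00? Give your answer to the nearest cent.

Risk-neutral probability p = (1 + 0.08 − 0.6)/(1.2 − 0.6) = 0.4800/0.6000 = 0.8000
Terminal stock prices: S_uuu = 155.5, S_uud = 77.76, S_udd = 38.88, S_ddd = 19.44
Terminal payoffs (K − S): max(-55.52, 0) = 0, max(22.24, 0) = 22.24, max(61.12, 0) = 61.12, max(80.56, 0) = 80.56
Node uu (S = 129.6): continuation = 1/1.08·[0.8000·0.0000 + 0.2000·22.2400] = 4.1185; exercise value = 0.0000 ≤ continuation, so V_uu = 4.1185
Node ud (S = 64.8): continuation = 1/1.08·[0.8000·22.2400 + 0.2000·61.1200] = 27.7926; exercise value = 35.2000 > continuation, so V_ud = 35.2000 (exercise)
Node dd (S = 32.4): continuation = 1/1.08·[0.8000·61.1200 + 0.2000·80.5600] = 60.1926; exercise value = 67.6000 > continuation, so V_dd = 67.6000 (exercise)
Node u (S = 108): continuation = 1/1.08·[0.8000·4.1185 + 0.2000·35.2000] = 9.5693; exercise value = 0.0000 ≤ continuation, so V_u = 9.5693
Node d (S = 54): continuation = 1/1.08·[0.8000·35.2000 + 0.2000·67.6000] = 38.5926; exercise value = 46.0000 > continuation, so V_d = 46.0000 (exercise)
Node 0 (S = 90): continuation = 1/1.08·[0.8000·9.5693 + 0.2000·46.0000] = 15.6069; exercise value = 10.0000 ≤ continuation, so V_0 = 15.6069

$15.61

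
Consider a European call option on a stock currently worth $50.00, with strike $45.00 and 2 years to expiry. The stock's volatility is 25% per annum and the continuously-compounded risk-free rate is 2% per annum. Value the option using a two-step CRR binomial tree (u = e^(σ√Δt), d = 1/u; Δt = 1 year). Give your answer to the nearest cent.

CRR parameters: u = e^(σ√Δt) = e^(0.25·√1) = 1.2840, d = 1/u = 0.7788
Per-period rate: rΔt = 0.02·1 = 0.02, so R = e^0.02 = 1.0202
Risk-neutral probability p = (e^0.02 − 0.7788)/(1.2840 − 0.7788) = 0.2414/0.5052 = 0.4778
Terminal stock prices: S_uu = 82.44, S_ud = 50, S_dd = 30.33
Terminal payoffs (S − K): max(37.44, 0) = 37.44, max(5, 0) = 5, max(-14.67, 0) = 0
Node u (S = 64.2): V_u = e^(−0.02)·[0.4778·37.4361 + 0.5222·5.0000] = 20.0923
Node d (S = 38.94): V_d = e^(−0.02)·[0.4778·5.0000 + 0.5222·0.0000] = 2.3417
Node 0 (S = 50): V_0 = e^(−0.02)·[0.4778·20.0923 + 0.5222·2.3417] = 10.6088

$10.61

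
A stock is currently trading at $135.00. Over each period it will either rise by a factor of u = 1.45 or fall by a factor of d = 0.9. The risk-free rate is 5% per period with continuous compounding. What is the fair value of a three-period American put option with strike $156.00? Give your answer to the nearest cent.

$23.79

Risk-neutral probability p = (e^0.05 − 0.9)/(1.45 − 0.9) = 0.1513/0.5500 = 0.2750
Terminal stock prices: S_uuu = 411.6, S_uud = 255.5, S_udd = 158.6, S_ddd = 98.42
Terminal payoffs (K − S): max(-255.6, 0) = 0, max(-99.45, 0) = 0, max(-2.558, 0) = 0, max(57.58, 0) = 57.58
Node uu (S = 283.8): continuation = e^(−0.05)·[0.2750·0.0000 + 0.7250·0.0000] = 0.0000; exercise value = 0.0000 ≤ continuation, so V_uu = 0.0000
Node ud (S = 176.2): continuation = e^(−0.05)·[0.2750·0.0000 + 0.7250·0.0000] = 0.0000; exercise value = 0.0000 ≤ continuation, so V_ud = 0.0000
Node dd (S = 109.4): continuation = e^(−0.05)·[0.2750·0.0000 + 0.7250·57.5850] = 39.7109; exercise value = 46.6500 > continuation, so V_dd = 46.6500 (exercise)
Node u (S = 195.8): continuation = e^(−0.05)·[0.2750·0.0000 + 0.7250·0.0000] = 0.0000; exercise value = 0.0000 ≤ continuation, so V_u = 0.0000
Node d (S = 121.5): continuation = e^(−0.05)·[0.2750·0.0000 + 0.7250·46.6500] = 32.1701; exercise value = 34.5000 > continuation, so V_d = 34.5000 (exercise)
Node 0 (S = 135): continuation = e^(−0.05)·[0.2750·0.0000 + 0.7250·34.5000] = 23.7914; exercise value = 21.0000 ≤ continuation, so V_0 = 23.7914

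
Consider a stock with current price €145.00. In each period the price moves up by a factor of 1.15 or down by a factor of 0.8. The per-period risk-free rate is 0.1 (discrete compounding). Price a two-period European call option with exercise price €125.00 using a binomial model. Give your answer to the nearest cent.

Risk-neutral probability p = (1 + 0.1 − 0.8)/(1.15 − 0.8) = 0.3000/0.3500 = 0.8571
Terminal stock prices: S_uu = 191.8, S_ud = 133.4, S_dd = 92.8
Terminal payoffs (S − K): max(66.76, 0) = 66.76, max(8.4, 0) = 8.4, max(-32.2, 0) = 0
Node u (S = 166.8): V_u = 1/1.1·[0.8571·66.7625 + 0.1429·8.4000] = 53.1136
Node d (S = 116): V_d = 1/1.1·[0.8571·8.4000 + 0.1429·0.0000] = 6.5455
Node 0 (S = 145): V_0 = 1/1.1·[0.8571·53.1136 + 0.1429·6.5455] = 42.2373

€42.24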